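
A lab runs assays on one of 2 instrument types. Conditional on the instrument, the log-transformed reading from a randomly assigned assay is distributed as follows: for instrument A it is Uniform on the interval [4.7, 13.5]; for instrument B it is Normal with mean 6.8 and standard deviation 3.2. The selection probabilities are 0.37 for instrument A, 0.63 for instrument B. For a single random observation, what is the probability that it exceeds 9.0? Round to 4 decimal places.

Conditional on each instrument, P(X > 9.0): A: 0.511364; B: 0.245884.
By total probability, P(X > 9.0) = 0.37·0.511364 + 0.63·0.245884 = 0.344111.

0.3441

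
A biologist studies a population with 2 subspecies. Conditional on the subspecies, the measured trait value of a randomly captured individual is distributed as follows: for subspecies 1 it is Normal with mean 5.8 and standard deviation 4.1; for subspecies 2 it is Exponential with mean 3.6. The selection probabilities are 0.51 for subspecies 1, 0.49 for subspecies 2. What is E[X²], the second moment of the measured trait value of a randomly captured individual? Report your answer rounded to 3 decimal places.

38.430

For each component E[X²] = Var + (mean)², giving 1: 50.45; 2: 25.92.
Overall E[X²] = 0.51·50.45 + 0.49·25.92 = 38.4303.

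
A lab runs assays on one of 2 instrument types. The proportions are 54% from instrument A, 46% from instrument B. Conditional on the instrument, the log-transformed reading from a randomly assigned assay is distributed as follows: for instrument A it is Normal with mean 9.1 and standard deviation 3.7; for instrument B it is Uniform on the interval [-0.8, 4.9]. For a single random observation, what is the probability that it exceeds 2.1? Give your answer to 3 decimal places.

0.750

Conditional on each instrument, P(X > 2.1): A: 0.970747; B: 0.491228.
By total probability, P(X > 2.1) = 0.54·0.970747 + 0.46·0.491228 = 0.750168.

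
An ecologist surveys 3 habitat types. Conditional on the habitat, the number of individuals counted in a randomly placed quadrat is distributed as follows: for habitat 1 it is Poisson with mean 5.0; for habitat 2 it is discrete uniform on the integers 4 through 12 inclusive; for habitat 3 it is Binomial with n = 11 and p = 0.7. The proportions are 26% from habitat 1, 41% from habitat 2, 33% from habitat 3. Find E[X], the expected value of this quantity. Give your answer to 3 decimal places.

Component means — 1: 5; 2: 8; 3: 7.7.
E[X] = 0.26·5 + 0.41·8 + 0.33·7.7 = 7.121.

7.121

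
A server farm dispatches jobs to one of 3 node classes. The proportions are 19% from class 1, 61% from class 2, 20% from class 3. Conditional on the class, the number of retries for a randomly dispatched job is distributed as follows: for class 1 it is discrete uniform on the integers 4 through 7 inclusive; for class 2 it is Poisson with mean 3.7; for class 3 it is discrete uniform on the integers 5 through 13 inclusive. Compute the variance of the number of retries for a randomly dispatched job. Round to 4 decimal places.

Per component, 1: μ=5.5, E[X²]=31.5; 2: μ=3.7, E[X²]=17.39; 3: μ=9, E[X²]=87.6667.
E[X] = 0.19·5.5 + 0.61·3.7 + 0.2·9 = 5.102.
E[X²] = 0.19·31.5 + 0.61·17.39 + 0.2·87.6667 = 34.1262.
Var(X) = E[X²] − (E[X])² = 34.1262 − 26.0304 = 8.09583.

8.0958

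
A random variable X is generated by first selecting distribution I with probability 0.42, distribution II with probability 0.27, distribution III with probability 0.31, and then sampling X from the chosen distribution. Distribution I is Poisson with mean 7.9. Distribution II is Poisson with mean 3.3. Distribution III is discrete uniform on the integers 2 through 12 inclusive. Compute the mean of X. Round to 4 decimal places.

6.3790

Component means — I: 7.9; II: 3.3; III: 7.
E[X] = 0.42·7.9 + 0.27·3.3 + 0.31·7 = 6.379.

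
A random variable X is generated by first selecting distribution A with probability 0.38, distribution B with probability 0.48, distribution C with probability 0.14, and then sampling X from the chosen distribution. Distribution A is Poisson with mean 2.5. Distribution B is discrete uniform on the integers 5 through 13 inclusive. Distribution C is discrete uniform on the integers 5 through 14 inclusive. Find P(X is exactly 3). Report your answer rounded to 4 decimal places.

Conditional on each component, P(X = 3): A: 0.213763; B: 0; C: 0.
By total probability, P(X = 3) = 0.38·0.213763 + 0.48·0 + 0.14·0 = 0.0812299.

0.0812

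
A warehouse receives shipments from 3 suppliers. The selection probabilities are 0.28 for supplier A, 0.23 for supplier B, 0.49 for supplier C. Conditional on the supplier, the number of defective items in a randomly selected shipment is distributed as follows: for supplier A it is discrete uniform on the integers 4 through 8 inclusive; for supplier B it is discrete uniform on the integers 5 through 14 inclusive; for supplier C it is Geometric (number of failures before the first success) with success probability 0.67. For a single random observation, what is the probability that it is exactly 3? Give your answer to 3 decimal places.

0.012

Conditional on each supplier, P(X = 3): A: 0; B: 0; C: 0.0240778.
By total probability, P(X = 3) = 0.28·0 + 0.23·0 + 0.49·0.0240778 = 0.0117981.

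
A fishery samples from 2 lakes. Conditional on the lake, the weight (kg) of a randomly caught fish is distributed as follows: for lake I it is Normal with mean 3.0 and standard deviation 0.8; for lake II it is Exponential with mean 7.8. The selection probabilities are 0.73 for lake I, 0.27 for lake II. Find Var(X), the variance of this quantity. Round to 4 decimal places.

21.4352

Per component, I: μ=3, E[X²]=9.64; II: μ=7.8, E[X²]=121.68.
E[X] = 0.73·3 + 0.27·7.8 = 4.296.
E[X²] = 0.73·9.64 + 0.27·121.68 = 39.8908.
Var(X) = E[X²] − (E[X])² = 39.8908 − 18.4556 = 21.4352.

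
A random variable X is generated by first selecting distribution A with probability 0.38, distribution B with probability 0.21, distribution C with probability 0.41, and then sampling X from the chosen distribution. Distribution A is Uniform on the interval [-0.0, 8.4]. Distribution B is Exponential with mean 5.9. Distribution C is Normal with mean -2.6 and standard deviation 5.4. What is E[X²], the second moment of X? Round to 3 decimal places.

For each component E[X²] = Var + (mean)², giving A: 23.52; B: 69.62; C: 35.92.
Overall E[X²] = 0.38·23.52 + 0.21·69.62 + 0.41·35.92 = 38.285.

38.285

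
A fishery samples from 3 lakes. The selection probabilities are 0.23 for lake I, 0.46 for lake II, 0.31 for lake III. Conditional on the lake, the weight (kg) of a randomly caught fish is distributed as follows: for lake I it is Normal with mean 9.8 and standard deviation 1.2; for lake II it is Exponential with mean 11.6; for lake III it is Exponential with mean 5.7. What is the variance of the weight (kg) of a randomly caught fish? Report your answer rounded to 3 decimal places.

78.806

Per component, I: μ=9.8, E[X²]=97.48; II: μ=11.6, E[X²]=269.12; III: μ=5.7, E[X²]=64.98.
E[X] = 0.23·9.8 + 0.46·11.6 + 0.31·5.7 = 9.357.
E[X²] = 0.23·97.48 + 0.46·269.12 + 0.31·64.98 = 166.359.
Var(X) = E[X²] − (E[X])² = 166.359 − 87.5534 = 78.806.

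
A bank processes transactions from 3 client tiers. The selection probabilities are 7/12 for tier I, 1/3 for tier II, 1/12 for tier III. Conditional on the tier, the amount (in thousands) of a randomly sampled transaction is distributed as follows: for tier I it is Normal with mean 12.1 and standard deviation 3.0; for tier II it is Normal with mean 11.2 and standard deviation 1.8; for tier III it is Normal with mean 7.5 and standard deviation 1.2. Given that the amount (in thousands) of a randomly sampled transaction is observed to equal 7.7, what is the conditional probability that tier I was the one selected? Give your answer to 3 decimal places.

Likelihoods f(7.7 | ·): I: 0.0453608; II: 0.0334683; III: 0.327866.
Posterior ∝ prior × likelihood. Numerator for I: 0.583333·0.0453608 = 0.0264605.
Normalizing constant: 0.583333·0.0453608 + 0.333333·0.0334683 + 0.0833333·0.327866 = 0.0649388.
P(I | observation) = 0.0264605 / 0.0649388 = 0.407468.

0.407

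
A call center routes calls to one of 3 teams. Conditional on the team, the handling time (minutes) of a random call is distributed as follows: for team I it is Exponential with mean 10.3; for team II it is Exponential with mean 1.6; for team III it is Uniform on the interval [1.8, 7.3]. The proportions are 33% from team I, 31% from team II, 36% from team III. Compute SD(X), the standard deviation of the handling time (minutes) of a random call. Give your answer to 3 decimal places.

7.025

Per component, I: μ=10.3, E[X²]=212.18; II: μ=1.6, E[X²]=5.12; III: μ=4.55, E[X²]=23.2233.
E[X] = 0.33·10.3 + 0.31·1.6 + 0.36·4.55 = 5.533.
E[X²] = 0.33·212.18 + 0.31·5.12 + 0.36·23.2233 = 79.967.
Var(X) = E[X²] − (E[X])² = 79.967 − 30.6141 = 49.3529.
SD(X) = √49.3529 = 7.02516.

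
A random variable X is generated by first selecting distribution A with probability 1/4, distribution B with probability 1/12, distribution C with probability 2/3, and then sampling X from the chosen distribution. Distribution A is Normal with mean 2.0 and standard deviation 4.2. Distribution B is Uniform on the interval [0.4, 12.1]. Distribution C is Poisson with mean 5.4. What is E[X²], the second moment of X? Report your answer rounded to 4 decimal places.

For each component E[X²] = Var + (mean)², giving A: 21.64; B: 50.47; C: 34.56.
Overall E[X²] = 0.25·21.64 + 0.0833333·50.47 + 0.666667·34.56 = 32.6558.

32.6558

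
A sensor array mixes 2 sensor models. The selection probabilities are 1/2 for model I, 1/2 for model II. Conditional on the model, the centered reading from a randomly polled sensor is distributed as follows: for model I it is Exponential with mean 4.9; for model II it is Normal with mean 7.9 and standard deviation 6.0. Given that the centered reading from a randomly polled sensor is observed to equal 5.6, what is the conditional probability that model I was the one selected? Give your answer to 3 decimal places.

0.513

Likelihoods f(5.6 | ·): I: 0.065083; II: 0.0617803.
Posterior ∝ prior × likelihood. Numerator for I: 0.5·0.065083 = 0.0325415.
Normalizing constant: 0.5·0.065083 + 0.5·0.0617803 = 0.0634317.
P(I | observation) = 0.0325415 / 0.0634317 = 0.513017.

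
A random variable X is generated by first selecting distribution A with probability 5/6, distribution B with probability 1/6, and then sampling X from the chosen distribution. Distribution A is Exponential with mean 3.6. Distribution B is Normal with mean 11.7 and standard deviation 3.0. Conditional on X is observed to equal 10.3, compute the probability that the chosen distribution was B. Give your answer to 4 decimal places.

0.6002

Likelihoods f(10.3 | ·): A: 0.0158903; B: 0.119261.
Posterior ∝ prior × likelihood. Numerator for B: 0.166667·0.119261 = 0.0198769.
Normalizing constant: 0.833333·0.0158903 + 0.166667·0.119261 = 0.0331188.
P(B | observation) = 0.0198769 / 0.0331188 = 0.600169.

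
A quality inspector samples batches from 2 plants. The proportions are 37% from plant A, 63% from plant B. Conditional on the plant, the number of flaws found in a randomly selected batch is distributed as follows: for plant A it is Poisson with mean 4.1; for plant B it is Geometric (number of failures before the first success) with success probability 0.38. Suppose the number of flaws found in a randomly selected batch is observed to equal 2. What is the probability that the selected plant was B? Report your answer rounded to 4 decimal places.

0.6410

Likelihoods P(X=2 | ·): A: 0.139293; B: 0.146072.
Posterior ∝ prior × likelihood. Numerator for B: 0.63·0.146072 = 0.0920254.
Normalizing constant: 0.37·0.139293 + 0.63·0.146072 = 0.143564.
P(B | observation) = 0.0920254 / 0.143564 = 0.641006.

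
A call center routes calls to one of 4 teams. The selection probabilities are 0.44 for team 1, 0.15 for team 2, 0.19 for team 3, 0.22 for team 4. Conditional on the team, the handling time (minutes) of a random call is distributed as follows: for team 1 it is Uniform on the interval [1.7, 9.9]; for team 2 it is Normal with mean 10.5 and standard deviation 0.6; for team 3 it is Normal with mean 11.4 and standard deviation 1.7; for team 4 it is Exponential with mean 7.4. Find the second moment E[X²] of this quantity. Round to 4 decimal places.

For each component E[X²] = Var + (mean)², giving 1: 39.2433; 2: 110.61; 3: 132.85; 4: 109.52.
Overall E[X²] = 0.44·39.2433 + 0.15·110.61 + 0.19·132.85 + 0.22·109.52 = 83.1945.

83.1945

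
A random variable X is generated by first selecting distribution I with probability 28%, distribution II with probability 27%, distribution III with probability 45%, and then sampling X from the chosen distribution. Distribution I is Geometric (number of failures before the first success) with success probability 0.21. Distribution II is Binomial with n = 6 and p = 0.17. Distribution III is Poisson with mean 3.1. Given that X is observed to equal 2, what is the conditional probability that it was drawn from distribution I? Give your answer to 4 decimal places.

0.1935

Likelihoods P(X=2 | ·): I: 0.131061; II: 0.205732; III: 0.216461.
Posterior ∝ prior × likelihood. Numerator for I: 0.28·0.131061 = 0.0366971.
Normalizing constant: 0.28·0.131061 + 0.27·0.205732 + 0.45·0.216461 = 0.189652.
P(I | observation) = 0.0366971 / 0.189652 = 0.193497.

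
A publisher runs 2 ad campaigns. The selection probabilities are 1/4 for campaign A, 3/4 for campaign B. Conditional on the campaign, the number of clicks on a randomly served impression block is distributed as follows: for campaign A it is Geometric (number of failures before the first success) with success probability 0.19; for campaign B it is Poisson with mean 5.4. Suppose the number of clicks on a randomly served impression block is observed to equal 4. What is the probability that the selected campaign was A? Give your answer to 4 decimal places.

0.1456

Likelihoods P(X=4 | ·): A: 0.0817888; B: 0.16002.
Posterior ∝ prior × likelihood. Numerator for A: 0.25·0.0817888 = 0.0204472.
Normalizing constant: 0.25·0.0817888 + 0.75·0.16002 = 0.140462.
P(A | observation) = 0.0204472 / 0.140462 = 0.145571.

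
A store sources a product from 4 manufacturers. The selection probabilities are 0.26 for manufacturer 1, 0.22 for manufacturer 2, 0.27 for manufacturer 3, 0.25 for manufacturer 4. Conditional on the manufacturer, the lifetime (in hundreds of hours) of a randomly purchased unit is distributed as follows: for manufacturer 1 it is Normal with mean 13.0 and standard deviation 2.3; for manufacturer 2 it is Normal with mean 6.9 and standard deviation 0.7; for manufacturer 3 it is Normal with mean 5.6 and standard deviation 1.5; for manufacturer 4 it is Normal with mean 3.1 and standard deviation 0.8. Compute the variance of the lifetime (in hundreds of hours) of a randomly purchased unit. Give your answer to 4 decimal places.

15.9104

Per component, 1: μ=13, E[X²]=174.29; 2: μ=6.9, E[X²]=48.1; 3: μ=5.6, E[X²]=33.61; 4: μ=3.1, E[X²]=10.25.
E[X] = 0.26·13 + 0.22·6.9 + 0.27·5.6 + 0.25·3.1 = 7.185.
E[X²] = 0.26·174.29 + 0.22·48.1 + 0.27·33.61 + 0.25·10.25 = 67.5346.
Var(X) = E[X²] − (E[X])² = 67.5346 − 51.6242 = 15.9104.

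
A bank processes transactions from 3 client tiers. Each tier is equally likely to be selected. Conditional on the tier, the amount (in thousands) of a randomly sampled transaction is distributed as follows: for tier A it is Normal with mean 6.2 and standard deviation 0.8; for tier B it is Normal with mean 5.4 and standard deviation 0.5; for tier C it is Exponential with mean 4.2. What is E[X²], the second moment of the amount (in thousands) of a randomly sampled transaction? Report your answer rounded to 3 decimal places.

For each component E[X²] = Var + (mean)², giving A: 39.08; B: 29.41; C: 35.28.
Overall E[X²] = 0.333333·39.08 + 0.333333·29.41 + 0.333333·35.28 = 34.59.

34.590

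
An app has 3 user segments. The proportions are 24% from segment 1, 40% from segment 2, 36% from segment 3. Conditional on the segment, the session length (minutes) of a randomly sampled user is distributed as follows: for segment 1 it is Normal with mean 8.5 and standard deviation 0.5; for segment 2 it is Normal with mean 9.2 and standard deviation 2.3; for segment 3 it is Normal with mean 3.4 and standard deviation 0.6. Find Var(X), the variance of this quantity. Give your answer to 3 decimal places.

Per component, 1: μ=8.5, E[X²]=72.5; 2: μ=9.2, E[X²]=89.93; 3: μ=3.4, E[X²]=11.92.
E[X] = 0.24·8.5 + 0.4·9.2 + 0.36·3.4 = 6.944.
E[X²] = 0.24·72.5 + 0.4·89.93 + 0.36·11.92 = 57.6632.
Var(X) = E[X²] − (E[X])² = 57.6632 − 48.2191 = 9.44406.

9.444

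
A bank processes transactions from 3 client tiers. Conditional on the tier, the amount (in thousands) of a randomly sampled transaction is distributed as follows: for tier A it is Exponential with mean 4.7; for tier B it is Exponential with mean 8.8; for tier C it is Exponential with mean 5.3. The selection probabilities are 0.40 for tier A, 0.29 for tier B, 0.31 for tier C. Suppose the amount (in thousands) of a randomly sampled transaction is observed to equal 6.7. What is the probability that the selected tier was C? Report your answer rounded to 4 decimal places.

0.3155

Likelihoods f(6.7 | ·): A: 0.0511448; B: 0.0530715; C: 0.0532979.
Posterior ∝ prior × likelihood. Numerator for C: 0.31·0.0532979 = 0.0165224.
Normalizing constant: 0.4·0.0511448 + 0.29·0.0530715 + 0.31·0.0532979 = 0.052371.
P(C | observation) = 0.0165224 / 0.052371 = 0.315487.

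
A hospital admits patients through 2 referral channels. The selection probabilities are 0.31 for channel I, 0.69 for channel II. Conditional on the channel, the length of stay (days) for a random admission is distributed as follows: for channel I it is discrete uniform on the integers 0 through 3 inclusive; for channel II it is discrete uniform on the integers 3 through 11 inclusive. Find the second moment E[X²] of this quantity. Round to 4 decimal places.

39.4950

For each component E[X²] = Var + (mean)², giving I: 3.5; II: 55.6667.
Overall E[X²] = 0.31·3.5 + 0.69·55.6667 = 39.495.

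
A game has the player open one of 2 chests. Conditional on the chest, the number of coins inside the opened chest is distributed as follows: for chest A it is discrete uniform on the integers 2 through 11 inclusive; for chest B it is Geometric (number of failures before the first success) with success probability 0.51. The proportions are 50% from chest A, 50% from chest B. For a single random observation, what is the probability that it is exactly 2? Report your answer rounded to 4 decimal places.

Conditional on each chest, P(X = 2): A: 0.1; B: 0.122451.
By total probability, P(X = 2) = 0.5·0.1 + 0.5·0.122451 = 0.111226.

0.1112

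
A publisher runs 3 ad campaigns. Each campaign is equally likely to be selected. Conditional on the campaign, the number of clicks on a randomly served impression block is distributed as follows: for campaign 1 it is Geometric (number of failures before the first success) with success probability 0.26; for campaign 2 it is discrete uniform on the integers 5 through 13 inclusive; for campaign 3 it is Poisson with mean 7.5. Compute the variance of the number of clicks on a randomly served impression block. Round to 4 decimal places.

15.2354

Per component, 1: μ=2.84615, E[X²]=19.0473; 2: μ=9, E[X²]=87.6667; 3: μ=7.5, E[X²]=63.75.
E[X] = 0.333333·2.84615 + 0.333333·9 + 0.333333·7.5 = 6.44872.
E[X²] = 0.333333·19.0473 + 0.333333·87.6667 + 0.333333·63.75 = 56.8213.
Var(X) = E[X²] − (E[X])² = 56.8213 − 41.586 = 15.2354.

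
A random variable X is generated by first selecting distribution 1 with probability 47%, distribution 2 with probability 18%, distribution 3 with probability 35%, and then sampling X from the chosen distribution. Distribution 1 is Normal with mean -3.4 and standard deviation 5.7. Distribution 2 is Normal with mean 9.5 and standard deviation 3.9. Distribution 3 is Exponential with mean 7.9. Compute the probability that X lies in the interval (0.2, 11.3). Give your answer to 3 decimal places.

0.500

Conditional on each component, P(0.2 < X < 11.3): 1: 0.258876; 2: 0.669245; 3: 0.735783.
By total probability, P(0.2 < X < 11.3) = 0.47·0.258876 + 0.18·0.669245 + 0.35·0.735783 = 0.49966.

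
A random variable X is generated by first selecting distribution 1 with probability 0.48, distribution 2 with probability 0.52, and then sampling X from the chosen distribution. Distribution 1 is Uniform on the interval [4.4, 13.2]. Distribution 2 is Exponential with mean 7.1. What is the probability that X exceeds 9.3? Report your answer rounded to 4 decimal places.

Conditional on each component, P(X > 9.3): 1: 0.443182; 2: 0.269858.
By total probability, P(X > 9.3) = 0.48·0.443182 + 0.52·0.269858 = 0.353053.

0.3531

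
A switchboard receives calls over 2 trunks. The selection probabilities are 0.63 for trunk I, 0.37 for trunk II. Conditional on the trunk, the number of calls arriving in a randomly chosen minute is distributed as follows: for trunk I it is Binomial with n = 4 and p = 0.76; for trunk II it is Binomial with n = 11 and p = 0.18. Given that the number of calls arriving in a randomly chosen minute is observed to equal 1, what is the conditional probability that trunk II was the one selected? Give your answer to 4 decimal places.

0.7918

Likelihoods P(X=1 | ·): I: 0.042025; II: 0.272147.
Posterior ∝ prior × likelihood. Numerator for II: 0.37·0.272147 = 0.100694.
Normalizing constant: 0.63·0.042025 + 0.37·0.272147 = 0.12717.
P(II | observation) = 0.100694 / 0.12717 = 0.791809.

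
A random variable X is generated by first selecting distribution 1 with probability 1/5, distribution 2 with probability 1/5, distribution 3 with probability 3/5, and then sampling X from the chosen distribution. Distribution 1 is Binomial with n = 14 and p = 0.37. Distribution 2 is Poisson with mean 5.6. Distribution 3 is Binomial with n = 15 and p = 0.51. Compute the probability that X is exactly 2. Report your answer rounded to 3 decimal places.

Conditional on each component, P(X = 2): 1: 0.0487003; 2: 0.0579825; 3: 0.00256377.
By total probability, P(X = 2) = 0.2·0.0487003 + 0.2·0.0579825 + 0.6·0.00256377 = 0.0228748.

0.023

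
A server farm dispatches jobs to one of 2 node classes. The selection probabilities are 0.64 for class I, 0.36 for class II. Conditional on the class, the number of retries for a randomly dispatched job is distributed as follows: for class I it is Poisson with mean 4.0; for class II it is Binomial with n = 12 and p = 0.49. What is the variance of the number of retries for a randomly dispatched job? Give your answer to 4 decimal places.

4.4539

Per component, I: μ=4, E[X²]=20; II: μ=5.88, E[X²]=37.5732.
E[X] = 0.64·4 + 0.36·5.88 = 4.6768.
E[X²] = 0.64·20 + 0.36·37.5732 = 26.3264.
Var(X) = E[X²] − (E[X])² = 26.3264 − 21.8725 = 4.45389.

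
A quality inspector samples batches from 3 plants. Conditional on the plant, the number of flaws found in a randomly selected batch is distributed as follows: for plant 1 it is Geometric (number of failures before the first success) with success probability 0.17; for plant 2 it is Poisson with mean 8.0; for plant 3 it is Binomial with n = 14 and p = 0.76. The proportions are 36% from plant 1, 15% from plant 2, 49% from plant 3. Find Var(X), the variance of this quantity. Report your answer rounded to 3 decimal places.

Per component, 1: μ=4.88235, E[X²]=52.5571; 2: μ=8, E[X²]=72; 3: μ=10.64, E[X²]=115.763.
E[X] = 0.36·4.88235 + 0.15·8 + 0.49·10.64 = 8.17125.
E[X²] = 0.36·52.5571 + 0.15·72 + 0.49·115.763 = 86.4445.
Var(X) = E[X²] − (E[X])² = 86.4445 − 66.7693 = 19.6752.

19.675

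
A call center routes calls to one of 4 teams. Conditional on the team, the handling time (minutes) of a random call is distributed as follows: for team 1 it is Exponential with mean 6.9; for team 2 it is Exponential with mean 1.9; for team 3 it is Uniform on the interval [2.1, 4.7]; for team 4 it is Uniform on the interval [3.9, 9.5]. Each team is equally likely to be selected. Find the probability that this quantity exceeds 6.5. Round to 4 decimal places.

0.2396

Conditional on each team, P(X > 6.5): 1: 0.389836; 2: 0.032678; 3: 0; 4: 0.535714.
By total probability, P(X > 6.5) = 0.25·0.389836 + 0.25·0.032678 + 0.25·0 + 0.25·0.535714 = 0.239557.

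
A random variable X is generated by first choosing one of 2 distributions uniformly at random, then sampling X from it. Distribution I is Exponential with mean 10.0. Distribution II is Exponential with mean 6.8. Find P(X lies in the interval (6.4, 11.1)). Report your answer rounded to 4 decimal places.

0.1962

Conditional on each component, P(6.4 < X < 11.1): I: 0.197733; II: 0.194699.
By total probability, P(6.4 < X < 11.1) = 0.5·0.197733 + 0.5·0.194699 = 0.196216.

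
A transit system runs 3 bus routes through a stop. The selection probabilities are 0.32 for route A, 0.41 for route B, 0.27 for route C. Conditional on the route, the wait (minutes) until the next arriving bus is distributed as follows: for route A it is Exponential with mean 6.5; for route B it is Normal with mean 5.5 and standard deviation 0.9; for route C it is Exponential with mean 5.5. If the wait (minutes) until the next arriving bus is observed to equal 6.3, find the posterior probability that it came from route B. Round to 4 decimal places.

0.7812

Likelihoods f(6.3 | ·): A: 0.0583653; B: 0.298603; C: 0.0578326.
Posterior ∝ prior × likelihood. Numerator for B: 0.41·0.298603 = 0.122427.
Normalizing constant: 0.32·0.0583653 + 0.41·0.298603 + 0.27·0.0578326 = 0.156719.
P(B | observation) = 0.122427 / 0.156719 = 0.78119.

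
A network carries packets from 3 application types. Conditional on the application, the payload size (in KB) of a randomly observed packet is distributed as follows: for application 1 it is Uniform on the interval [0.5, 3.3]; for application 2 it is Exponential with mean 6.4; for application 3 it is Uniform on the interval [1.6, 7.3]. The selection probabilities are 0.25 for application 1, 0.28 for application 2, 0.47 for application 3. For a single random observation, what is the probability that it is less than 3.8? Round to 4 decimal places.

Conditional on each application, P(X < 3.8): 1: 1; 2: 0.447748; 3: 0.385965.
By total probability, P(X < 3.8) = 0.25·1 + 0.28·0.447748 + 0.47·0.385965 = 0.556773.

0.5568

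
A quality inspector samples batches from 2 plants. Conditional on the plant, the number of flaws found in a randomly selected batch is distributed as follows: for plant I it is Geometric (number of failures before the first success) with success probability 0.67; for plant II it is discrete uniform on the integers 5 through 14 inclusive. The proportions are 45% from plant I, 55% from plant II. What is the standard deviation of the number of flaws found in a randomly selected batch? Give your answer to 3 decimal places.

4.995

Per component, I: μ=0.492537, E[X²]=0.977723; II: μ=9.5, E[X²]=98.5.
E[X] = 0.45·0.492537 + 0.55·9.5 = 5.44664.
E[X²] = 0.45·0.977723 + 0.55·98.5 = 54.615.
Var(X) = E[X²] − (E[X])² = 54.615 − 29.6659 = 24.9491.
SD(X) = √24.9491 = 4.9949.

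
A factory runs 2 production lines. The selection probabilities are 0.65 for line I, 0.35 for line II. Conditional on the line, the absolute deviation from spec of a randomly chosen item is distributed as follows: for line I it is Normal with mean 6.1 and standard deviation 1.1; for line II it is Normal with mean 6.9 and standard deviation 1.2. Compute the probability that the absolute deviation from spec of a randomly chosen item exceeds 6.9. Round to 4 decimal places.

0.3268

Conditional on each line, P(X > 6.9): I: 0.233529; II: 0.5.
By total probability, P(X > 6.9) = 0.65·0.233529 + 0.35·0.5 = 0.326794.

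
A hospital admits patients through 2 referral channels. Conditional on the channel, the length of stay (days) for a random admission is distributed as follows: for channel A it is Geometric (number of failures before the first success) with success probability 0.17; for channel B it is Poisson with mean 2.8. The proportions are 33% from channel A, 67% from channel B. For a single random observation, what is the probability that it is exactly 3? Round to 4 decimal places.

Conditional on each channel, P(X = 3): A: 0.0972038; B: 0.222484.
By total probability, P(X = 3) = 0.33·0.0972038 + 0.67·0.222484 = 0.181141.

0.1811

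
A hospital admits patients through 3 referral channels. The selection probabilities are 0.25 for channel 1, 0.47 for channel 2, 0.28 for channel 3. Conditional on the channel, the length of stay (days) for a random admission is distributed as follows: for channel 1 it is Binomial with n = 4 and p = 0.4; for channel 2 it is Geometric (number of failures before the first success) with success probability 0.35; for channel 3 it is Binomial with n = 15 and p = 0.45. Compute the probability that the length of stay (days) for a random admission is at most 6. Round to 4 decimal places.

0.8236

Conditional on each channel, P(X ≤ 6): 1: 1; 2: 0.950978; 3: 0.45216.
By total probability, P(X ≤ 6) = 0.25·1 + 0.47·0.950978 + 0.28·0.45216 = 0.823564.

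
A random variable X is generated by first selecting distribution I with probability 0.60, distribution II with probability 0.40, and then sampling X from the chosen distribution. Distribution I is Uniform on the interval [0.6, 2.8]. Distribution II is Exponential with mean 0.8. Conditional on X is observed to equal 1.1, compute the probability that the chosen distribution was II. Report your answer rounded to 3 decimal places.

Likelihoods f(1.1 | ·): I: 0.454545; II: 0.316049.
Posterior ∝ prior × likelihood. Numerator for II: 0.4·0.316049 = 0.12642.
Normalizing constant: 0.6·0.454545 + 0.4·0.316049 = 0.399147.
P(II | observation) = 0.12642 / 0.399147 = 0.316725.

0.317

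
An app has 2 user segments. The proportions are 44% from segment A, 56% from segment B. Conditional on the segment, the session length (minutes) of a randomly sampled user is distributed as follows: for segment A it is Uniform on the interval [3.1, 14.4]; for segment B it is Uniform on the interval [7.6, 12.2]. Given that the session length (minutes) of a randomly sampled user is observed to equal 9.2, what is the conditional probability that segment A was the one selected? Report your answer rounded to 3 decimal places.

Likelihoods f(9.2 | ·): A: 0.0884956; B: 0.217391.
Posterior ∝ prior × likelihood. Numerator for A: 0.44·0.0884956 = 0.0389381.
Normalizing constant: 0.44·0.0884956 + 0.56·0.217391 = 0.160677.
P(A | observation) = 0.0389381 / 0.160677 = 0.242337.

0.242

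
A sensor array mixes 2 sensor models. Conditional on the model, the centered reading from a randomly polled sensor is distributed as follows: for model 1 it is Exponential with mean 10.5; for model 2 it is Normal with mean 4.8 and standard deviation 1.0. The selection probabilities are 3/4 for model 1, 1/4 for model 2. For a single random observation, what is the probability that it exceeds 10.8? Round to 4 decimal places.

0.2681

Conditional on each model, P(X > 10.8): 1: 0.357517; 2: 9.86588e-10.
By total probability, P(X > 10.8) = 0.75·0.357517 + 0.25·9.86588e-10 = 0.268138.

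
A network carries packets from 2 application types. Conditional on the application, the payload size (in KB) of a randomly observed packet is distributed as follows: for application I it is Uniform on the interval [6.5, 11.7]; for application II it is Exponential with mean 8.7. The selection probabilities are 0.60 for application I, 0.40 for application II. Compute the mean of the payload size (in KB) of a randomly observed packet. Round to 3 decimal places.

Component means — I: 9.1; II: 8.7.
E[X] = 0.6·9.1 + 0.4·8.7 = 8.94.

8.940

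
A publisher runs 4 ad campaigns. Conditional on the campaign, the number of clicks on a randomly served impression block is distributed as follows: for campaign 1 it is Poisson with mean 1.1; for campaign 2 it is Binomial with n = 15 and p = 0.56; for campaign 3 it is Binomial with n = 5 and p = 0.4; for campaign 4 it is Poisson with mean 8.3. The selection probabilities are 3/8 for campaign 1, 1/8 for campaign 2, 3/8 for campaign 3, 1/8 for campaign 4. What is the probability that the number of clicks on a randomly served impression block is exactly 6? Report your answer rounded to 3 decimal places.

0.026

Conditional on each campaign, P(X = 6): 1: 0.00081903; 2: 0.0954127; 3: 0; 4: 0.112847.
By total probability, P(X = 6) = 0.375·0.00081903 + 0.125·0.0954127 + 0.375·0 + 0.125·0.112847 = 0.0263397.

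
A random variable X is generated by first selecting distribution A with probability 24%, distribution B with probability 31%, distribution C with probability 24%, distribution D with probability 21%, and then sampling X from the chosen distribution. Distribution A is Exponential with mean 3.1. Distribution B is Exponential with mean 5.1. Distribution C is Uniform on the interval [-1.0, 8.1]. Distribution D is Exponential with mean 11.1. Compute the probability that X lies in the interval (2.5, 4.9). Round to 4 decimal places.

Conditional on each component, P(2.5 < X < 4.9): A: 0.240597; B: 0.229914; C: 0.263736; D: 0.155228.
By total probability, P(2.5 < X < 4.9) = 0.24·0.240597 + 0.31·0.229914 + 0.24·0.263736 + 0.21·0.155228 = 0.224911.

0.2249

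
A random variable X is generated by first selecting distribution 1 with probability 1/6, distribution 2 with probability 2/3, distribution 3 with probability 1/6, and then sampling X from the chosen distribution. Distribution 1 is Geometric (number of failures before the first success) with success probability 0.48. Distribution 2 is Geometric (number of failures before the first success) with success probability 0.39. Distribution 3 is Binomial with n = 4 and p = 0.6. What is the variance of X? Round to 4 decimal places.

3.3613

Per component, 1: μ=1.08333, E[X²]=3.43056; 2: μ=1.5641, E[X²]=6.45694; 3: μ=2.4, E[X²]=6.72.
E[X] = 0.166667·1.08333 + 0.666667·1.5641 + 0.166667·2.4 = 1.62329.
E[X²] = 0.166667·3.43056 + 0.666667·6.45694 + 0.166667·6.72 = 5.99638.
Var(X) = E[X²] − (E[X])² = 5.99638 − 2.63507 = 3.36131.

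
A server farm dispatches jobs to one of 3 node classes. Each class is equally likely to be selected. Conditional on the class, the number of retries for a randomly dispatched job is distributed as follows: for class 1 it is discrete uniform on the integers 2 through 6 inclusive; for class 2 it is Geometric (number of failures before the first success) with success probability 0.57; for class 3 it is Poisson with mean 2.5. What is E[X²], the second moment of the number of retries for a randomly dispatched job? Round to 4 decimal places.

For each component E[X²] = Var + (mean)², giving 1: 18; 2: 1.89258; 3: 8.75.
Overall E[X²] = 0.333333·18 + 0.333333·1.89258 + 0.333333·8.75 = 9.54753.

9.5475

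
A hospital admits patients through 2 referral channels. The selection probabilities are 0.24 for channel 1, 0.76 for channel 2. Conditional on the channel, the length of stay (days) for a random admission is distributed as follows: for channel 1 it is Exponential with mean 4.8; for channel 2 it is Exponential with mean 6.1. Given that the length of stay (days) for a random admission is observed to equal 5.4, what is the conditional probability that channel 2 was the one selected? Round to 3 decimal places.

Likelihoods f(5.4 | ·): 1: 0.0676359; 2: 0.0676414.
Posterior ∝ prior × likelihood. Numerator for 2: 0.76·0.0676414 = 0.0514075.
Normalizing constant: 0.24·0.0676359 + 0.76·0.0676414 = 0.0676401.
P(2 | observation) = 0.0514075 / 0.0676401 = 0.760015.

0.760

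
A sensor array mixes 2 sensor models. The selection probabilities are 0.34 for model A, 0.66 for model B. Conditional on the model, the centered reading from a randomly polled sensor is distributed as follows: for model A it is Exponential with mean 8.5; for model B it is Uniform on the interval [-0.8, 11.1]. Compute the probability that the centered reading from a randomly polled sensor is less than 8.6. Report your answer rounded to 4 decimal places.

Conditional on each model, P(X < 8.6): A: 0.636423; B: 0.789916.
By total probability, P(X < 8.6) = 0.34·0.636423 + 0.66·0.789916 = 0.737728.

0.7377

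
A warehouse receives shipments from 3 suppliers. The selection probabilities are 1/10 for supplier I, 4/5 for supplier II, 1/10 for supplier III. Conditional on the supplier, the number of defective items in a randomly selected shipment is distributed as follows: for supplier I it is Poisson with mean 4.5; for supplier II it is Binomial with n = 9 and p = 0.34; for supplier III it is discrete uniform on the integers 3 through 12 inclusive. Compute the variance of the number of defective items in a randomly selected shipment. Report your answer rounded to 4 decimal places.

4.7237

Per component, I: μ=4.5, E[X²]=24.75; II: μ=3.06, E[X²]=11.3832; III: μ=7.5, E[X²]=64.5.
E[X] = 0.1·4.5 + 0.8·3.06 + 0.1·7.5 = 3.648.
E[X²] = 0.1·24.75 + 0.8·11.3832 + 0.1·64.5 = 18.0316.
Var(X) = E[X²] − (E[X])² = 18.0316 − 13.3079 = 4.72366.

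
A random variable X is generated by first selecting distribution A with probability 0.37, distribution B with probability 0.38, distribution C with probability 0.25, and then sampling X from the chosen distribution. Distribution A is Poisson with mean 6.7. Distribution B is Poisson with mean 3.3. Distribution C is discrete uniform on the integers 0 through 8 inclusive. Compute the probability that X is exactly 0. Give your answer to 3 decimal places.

Conditional on each component, P(X = 0): A: 0.00123091; B: 0.0368832; C: 0.111111.
By total probability, P(X = 0) = 0.37·0.00123091 + 0.38·0.0368832 + 0.25·0.111111 = 0.0422488.

0.042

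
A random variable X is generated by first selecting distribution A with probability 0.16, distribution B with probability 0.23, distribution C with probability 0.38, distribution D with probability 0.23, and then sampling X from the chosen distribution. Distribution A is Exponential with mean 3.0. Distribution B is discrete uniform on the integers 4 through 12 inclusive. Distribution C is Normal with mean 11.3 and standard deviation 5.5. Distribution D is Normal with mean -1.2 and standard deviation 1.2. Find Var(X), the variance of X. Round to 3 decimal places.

39.643

Per component, A: μ=3, E[X²]=18; B: μ=8, E[X²]=70.6667; C: μ=11.3, E[X²]=157.94; D: μ=-1.2, E[X²]=2.88.
E[X] = 0.16·3 + 0.23·8 + 0.38·11.3 + 0.23·-1.2 = 6.338.
E[X²] = 0.16·18 + 0.23·70.6667 + 0.38·157.94 + 0.23·2.88 = 79.8129.
Var(X) = E[X²] − (E[X])² = 79.8129 − 40.1702 = 39.6427.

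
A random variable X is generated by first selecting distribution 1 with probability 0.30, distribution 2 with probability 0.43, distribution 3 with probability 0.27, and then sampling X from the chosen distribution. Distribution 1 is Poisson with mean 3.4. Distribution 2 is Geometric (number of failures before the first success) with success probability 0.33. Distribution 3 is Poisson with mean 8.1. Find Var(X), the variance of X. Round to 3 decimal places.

Per component, 1: μ=3.4, E[X²]=14.96; 2: μ=2.0303, E[X²]=10.2746; 3: μ=8.1, E[X²]=73.71.
E[X] = 0.3·3.4 + 0.43·2.0303 + 0.27·8.1 = 4.08003.
E[X²] = 0.3·14.96 + 0.43·10.2746 + 0.27·73.71 = 28.8078.
Var(X) = E[X²] − (E[X])² = 28.8078 − 16.6466 = 12.1611.

12.161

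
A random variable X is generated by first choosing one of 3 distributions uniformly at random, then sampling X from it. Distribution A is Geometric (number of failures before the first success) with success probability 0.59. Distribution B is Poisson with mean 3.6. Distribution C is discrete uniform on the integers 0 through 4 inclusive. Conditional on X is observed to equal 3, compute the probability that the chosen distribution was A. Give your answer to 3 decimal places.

0.090

Likelihoods P(X=3 | ·): A: 0.0406634; B: 0.212469; C: 0.2.
Posterior ∝ prior × likelihood. Numerator for A: 0.333333·0.0406634 = 0.0135545.
Normalizing constant: 0.333333·0.0406634 + 0.333333·0.212469 + 0.333333·0.2 = 0.151044.
P(A | observation) = 0.0135545 / 0.151044 = 0.0897384.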